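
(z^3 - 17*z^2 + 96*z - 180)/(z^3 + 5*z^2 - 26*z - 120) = (z^2 - 12*z + 36)/(z^2 + 10*z + 24)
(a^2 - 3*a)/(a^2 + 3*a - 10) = a*(a - 3)/(a^2 + 3*a - 10)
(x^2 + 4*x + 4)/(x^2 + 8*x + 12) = (x + 2)/(x + 6)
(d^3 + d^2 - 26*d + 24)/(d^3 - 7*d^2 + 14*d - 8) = (d + 6)/(d - 2)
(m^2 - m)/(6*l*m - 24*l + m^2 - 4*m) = m*(m - 1)/(6*l*m - 24*l + m^2 - 4*m)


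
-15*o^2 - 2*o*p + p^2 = (-5*o + p)*(3*o + p)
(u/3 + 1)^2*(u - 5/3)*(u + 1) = u^4/9 + 16*u^3/27 + 10*u^2/27 - 16*u/9 - 5/3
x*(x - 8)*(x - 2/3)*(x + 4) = x^4 - 14*x^3/3 - 88*x^2/3 + 64*x/3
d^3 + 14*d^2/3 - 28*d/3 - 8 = (d - 2)*(d + 2/3)*(d + 6)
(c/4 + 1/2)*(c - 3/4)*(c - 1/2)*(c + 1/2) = c^4/4 + 5*c^3/16 - 7*c^2/16 - 5*c/64 + 3/32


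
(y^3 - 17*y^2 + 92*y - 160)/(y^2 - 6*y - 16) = (y^2 - 9*y + 20)/(y + 2)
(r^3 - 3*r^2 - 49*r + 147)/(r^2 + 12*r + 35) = (r^2 - 10*r + 21)/(r + 5)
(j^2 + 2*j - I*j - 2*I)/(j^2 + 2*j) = (j - I)/j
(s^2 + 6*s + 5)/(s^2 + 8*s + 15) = (s + 1)/(s + 3)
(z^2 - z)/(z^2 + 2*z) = (z - 1)/(z + 2)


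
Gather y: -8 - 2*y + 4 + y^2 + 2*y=y^2 - 4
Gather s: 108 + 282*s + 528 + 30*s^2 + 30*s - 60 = 30*s^2 + 312*s + 576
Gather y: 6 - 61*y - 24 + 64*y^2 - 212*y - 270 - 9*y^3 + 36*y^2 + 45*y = -9*y^3 + 100*y^2 - 228*y - 288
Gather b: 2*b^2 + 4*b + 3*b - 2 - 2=2*b^2 + 7*b - 4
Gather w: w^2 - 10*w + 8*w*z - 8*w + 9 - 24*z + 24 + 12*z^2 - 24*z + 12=w^2 + w*(8*z - 18) + 12*z^2 - 48*z + 45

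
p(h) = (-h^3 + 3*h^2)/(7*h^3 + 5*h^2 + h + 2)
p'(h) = (-3*h^2 + 6*h)/(7*h^3 + 5*h^2 + h + 2) + (-h^3 + 3*h^2)*(-21*h^2 - 10*h - 1)/(7*h^3 + 5*h^2 + h + 2)^2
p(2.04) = 0.05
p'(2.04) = -0.06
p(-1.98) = -0.56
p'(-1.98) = -0.35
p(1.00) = 0.13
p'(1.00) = -0.08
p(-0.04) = 0.00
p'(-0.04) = -0.13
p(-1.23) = -1.36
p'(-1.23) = -3.41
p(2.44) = 0.02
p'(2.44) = -0.05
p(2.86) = 0.01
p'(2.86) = -0.04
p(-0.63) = 0.90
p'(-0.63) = -4.80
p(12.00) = -0.10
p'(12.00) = 0.00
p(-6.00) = -0.24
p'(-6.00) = -0.02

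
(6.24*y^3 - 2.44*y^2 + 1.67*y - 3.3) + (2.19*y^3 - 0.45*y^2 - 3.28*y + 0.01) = 8.43*y^3 - 2.89*y^2 - 1.61*y - 3.29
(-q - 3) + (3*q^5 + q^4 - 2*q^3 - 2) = 3*q^5 + q^4 - 2*q^3 - q - 5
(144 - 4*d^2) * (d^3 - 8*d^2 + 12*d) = -4*d^5 + 32*d^4 + 96*d^3 - 1152*d^2 + 1728*d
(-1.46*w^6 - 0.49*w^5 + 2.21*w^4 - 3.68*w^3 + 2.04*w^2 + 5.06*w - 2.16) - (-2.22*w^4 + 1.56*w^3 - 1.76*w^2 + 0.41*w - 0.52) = -1.46*w^6 - 0.49*w^5 + 4.43*w^4 - 5.24*w^3 + 3.8*w^2 + 4.65*w - 1.64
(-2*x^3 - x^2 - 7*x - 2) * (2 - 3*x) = 6*x^4 - x^3 + 19*x^2 - 8*x - 4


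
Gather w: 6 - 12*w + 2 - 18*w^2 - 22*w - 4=-18*w^2 - 34*w + 4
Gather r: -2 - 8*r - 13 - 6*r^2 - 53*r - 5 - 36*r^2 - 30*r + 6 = -42*r^2 - 91*r - 14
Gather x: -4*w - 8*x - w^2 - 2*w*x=-w^2 - 4*w + x*(-2*w - 8)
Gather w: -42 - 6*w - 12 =-6*w - 54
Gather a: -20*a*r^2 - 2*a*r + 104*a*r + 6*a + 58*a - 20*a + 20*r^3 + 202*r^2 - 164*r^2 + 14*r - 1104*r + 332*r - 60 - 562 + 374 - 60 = a*(-20*r^2 + 102*r + 44) + 20*r^3 + 38*r^2 - 758*r - 308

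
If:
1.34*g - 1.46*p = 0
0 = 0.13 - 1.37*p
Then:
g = 0.10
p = 0.09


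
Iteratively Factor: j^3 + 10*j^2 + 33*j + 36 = (j + 4)*(j^2 + 6*j + 9) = (j + 3)*(j + 4)*(j + 3)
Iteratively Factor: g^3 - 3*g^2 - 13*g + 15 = (g - 1)*(g^2 - 2*g - 15) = (g - 5)*(g - 1)*(g + 3)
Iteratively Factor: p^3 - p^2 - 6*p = (p - 3)*(p^2 + 2*p) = p*(p - 3)*(p + 2)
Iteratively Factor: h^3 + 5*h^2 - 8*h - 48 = (h - 3)*(h^2 + 8*h + 16) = (h - 3)*(h + 4)*(h + 4)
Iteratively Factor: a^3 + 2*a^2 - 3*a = (a - 1)*(a^2 + 3*a) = (a - 1)*(a + 3)*(a)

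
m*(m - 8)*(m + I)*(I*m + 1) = I*m^4 - 8*I*m^3 + I*m^2 - 8*I*m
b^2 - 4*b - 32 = (b - 8)*(b + 4)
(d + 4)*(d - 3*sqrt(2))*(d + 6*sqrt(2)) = d^3 + 4*d^2 + 3*sqrt(2)*d^2 - 36*d + 12*sqrt(2)*d - 144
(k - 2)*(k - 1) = k^2 - 3*k + 2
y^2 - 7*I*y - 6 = (y - 6*I)*(y - I)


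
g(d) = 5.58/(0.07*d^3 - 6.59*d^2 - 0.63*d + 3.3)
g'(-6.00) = -0.01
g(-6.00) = -0.02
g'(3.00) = 0.07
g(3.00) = -0.10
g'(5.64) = 0.01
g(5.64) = -0.03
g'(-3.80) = -0.03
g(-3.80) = -0.06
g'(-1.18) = -3.08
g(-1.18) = -1.06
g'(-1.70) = -0.55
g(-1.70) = -0.37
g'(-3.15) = -0.06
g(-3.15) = -0.09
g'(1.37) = 1.07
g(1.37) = -0.57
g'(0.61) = 208.56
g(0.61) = 11.64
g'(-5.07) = -0.01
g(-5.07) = -0.03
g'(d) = 5.58*(-0.21*d^2 + 13.18*d + 0.63)/(0.07*d^3 - 6.59*d^2 - 0.63*d + 3.3)^2 = (-1.1718*d^2 + 73.5444*d + 3.5154)/(0.07*d^3 - 6.59*d^2 - 0.63*d + 3.3)^2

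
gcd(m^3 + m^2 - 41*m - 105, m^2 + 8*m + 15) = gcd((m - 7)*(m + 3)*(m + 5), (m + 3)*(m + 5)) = m^2 + 8*m + 15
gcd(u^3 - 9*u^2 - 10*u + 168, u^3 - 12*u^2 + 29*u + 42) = u^2 - 13*u + 42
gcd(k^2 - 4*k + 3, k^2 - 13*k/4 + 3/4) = k - 3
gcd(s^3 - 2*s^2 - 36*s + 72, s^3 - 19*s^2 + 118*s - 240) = s - 6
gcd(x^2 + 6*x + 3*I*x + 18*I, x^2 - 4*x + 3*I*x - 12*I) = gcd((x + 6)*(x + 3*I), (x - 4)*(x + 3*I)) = x + 3*I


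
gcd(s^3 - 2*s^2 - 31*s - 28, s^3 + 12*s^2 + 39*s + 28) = s^2 + 5*s + 4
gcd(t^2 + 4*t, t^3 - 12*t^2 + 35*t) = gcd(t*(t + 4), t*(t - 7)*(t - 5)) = t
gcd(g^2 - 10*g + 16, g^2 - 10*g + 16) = g^2 - 10*g + 16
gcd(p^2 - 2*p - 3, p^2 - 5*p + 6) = p - 3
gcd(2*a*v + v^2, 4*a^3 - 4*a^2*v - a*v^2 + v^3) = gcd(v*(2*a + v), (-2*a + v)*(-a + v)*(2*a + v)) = 2*a + v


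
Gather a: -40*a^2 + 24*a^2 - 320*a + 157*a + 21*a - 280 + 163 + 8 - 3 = -16*a^2 - 142*a - 112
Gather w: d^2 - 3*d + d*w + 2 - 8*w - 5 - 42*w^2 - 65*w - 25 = d^2 - 3*d - 42*w^2 + w*(d - 73) - 28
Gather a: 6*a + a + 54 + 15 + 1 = 7*a + 70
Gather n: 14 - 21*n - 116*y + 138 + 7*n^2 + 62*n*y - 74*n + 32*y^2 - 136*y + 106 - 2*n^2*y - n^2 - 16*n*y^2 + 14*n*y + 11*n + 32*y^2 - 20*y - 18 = n^2*(6 - 2*y) + n*(-16*y^2 + 76*y - 84) + 64*y^2 - 272*y + 240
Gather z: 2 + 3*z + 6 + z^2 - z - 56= z^2 + 2*z - 48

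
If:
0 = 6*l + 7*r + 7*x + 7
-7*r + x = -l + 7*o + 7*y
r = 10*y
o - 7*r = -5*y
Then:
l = 3794*y + 7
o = 65*y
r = 10*y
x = -3262*y - 7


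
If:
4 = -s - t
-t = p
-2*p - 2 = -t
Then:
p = -2/3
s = -14/3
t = 2/3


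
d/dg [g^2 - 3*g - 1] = 2*g - 3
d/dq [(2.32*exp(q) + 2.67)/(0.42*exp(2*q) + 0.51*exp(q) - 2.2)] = (-(0.84*exp(q) + 0.51)*(2.32*exp(q) + 2.67) + 0.9744*exp(2*q) + 1.1832*exp(q) - 5.104)*exp(q)/(0.42*exp(2*q) + 0.51*exp(q) - 2.2)^2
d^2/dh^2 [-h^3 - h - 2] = -6*h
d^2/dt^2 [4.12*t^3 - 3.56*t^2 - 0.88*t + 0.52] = 24.72*t - 7.12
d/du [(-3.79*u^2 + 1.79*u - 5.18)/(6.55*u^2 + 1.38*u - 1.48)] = (-16.9547*u^2 + 79.0764*u + 4.4992)/(42.9025*u^4 + 18.078*u^3 - 17.4836*u^2 - 4.0848*u + 2.1904)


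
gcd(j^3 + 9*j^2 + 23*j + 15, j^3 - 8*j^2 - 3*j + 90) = j + 3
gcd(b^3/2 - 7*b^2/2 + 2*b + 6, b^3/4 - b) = b - 2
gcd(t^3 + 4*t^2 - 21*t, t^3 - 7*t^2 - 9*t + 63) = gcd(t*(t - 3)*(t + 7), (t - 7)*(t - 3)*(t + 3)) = t - 3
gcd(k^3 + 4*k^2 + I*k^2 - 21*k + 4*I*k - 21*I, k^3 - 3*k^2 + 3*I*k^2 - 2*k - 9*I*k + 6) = k^2 + k*(-3 + I) - 3*I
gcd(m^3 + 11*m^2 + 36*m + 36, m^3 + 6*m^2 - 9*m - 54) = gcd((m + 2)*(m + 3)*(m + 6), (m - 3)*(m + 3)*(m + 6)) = m^2 + 9*m + 18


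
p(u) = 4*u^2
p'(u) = 8*u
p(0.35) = 0.49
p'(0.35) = 2.80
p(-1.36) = 7.40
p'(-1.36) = -10.88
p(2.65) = 28.09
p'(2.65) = 21.20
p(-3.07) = 37.70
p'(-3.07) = -24.56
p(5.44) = 118.37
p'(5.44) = 43.52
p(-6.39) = 163.33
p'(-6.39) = -51.12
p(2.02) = 16.32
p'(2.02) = 16.16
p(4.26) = 72.59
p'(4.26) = 34.08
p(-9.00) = 324.00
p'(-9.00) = -72.00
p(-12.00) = 576.00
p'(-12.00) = -96.00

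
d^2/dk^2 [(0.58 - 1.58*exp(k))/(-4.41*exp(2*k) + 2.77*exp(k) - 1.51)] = (30.727998*exp(4*k) - 25.818786*exp(3*k) - 41.87295*exp(2*k) + 17.607496*exp(k) + 1.176592)*exp(k)/(85.766121*exp(6*k) - 161.613711*exp(5*k) + 189.61236*exp(4*k) - 131.928175*exp(3*k) + 64.92396*exp(2*k) - 18.947631*exp(k) + 3.442951)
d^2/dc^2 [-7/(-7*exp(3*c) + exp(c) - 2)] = 7*((1 - 63*exp(2*c))*(7*exp(3*c) - exp(c) + 2) + 2*(21*exp(2*c) - 1)^2*exp(c))*exp(c)/(7*exp(3*c) - exp(c) + 2)^3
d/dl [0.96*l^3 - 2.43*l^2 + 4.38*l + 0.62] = 2.88*l^2 - 4.86*l + 4.38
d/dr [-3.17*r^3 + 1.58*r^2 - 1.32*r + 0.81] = -9.51*r^2 + 3.16*r - 1.32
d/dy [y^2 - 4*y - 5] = 2*y - 4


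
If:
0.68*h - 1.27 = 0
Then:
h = 1.87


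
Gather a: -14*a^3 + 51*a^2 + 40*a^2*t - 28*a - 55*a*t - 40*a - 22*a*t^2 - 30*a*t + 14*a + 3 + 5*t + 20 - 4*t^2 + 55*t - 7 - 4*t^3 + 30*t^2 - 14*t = -14*a^3 + a^2*(40*t + 51) + a*(-22*t^2 - 85*t - 54) - 4*t^3 + 26*t^2 + 46*t + 16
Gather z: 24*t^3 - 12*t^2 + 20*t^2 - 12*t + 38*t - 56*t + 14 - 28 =24*t^3 + 8*t^2 - 30*t - 14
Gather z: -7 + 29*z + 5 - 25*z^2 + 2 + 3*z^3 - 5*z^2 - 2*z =3*z^3 - 30*z^2 + 27*z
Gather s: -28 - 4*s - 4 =-4*s - 32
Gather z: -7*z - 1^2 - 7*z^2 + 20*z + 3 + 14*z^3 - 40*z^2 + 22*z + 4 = 14*z^3 - 47*z^2 + 35*z + 6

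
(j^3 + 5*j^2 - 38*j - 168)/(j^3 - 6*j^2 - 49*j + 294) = (j + 4)/(j - 7)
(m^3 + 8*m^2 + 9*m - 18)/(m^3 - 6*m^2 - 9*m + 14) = (m^2 + 9*m + 18)/(m^2 - 5*m - 14)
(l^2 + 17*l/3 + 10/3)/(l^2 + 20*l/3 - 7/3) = (3*l^2 + 17*l + 10)/(3*l^2 + 20*l - 7)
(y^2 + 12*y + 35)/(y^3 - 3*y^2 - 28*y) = (y^2 + 12*y + 35)/(y*(y^2 - 3*y - 28))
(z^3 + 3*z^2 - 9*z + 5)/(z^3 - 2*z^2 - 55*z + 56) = (z^2 + 4*z - 5)/(z^2 - z - 56)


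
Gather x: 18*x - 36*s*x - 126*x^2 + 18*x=-126*x^2 + x*(36 - 36*s)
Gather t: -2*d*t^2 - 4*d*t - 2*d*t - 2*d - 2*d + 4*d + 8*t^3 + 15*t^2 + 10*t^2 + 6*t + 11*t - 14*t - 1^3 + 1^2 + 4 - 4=8*t^3 + t^2*(25 - 2*d) + t*(3 - 6*d)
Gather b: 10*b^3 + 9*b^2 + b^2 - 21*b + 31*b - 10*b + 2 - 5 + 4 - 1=10*b^3 + 10*b^2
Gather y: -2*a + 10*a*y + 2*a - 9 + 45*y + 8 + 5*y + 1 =y*(10*a + 50)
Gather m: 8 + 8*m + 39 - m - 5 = 7*m + 42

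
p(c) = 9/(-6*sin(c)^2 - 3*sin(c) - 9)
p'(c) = 9*(12*sin(c)*cos(c) + 3*cos(c))/(-6*sin(c)^2 - 3*sin(c) - 9)^2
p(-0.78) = -0.91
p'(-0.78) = -0.36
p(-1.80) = -0.76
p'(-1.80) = 0.13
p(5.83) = -1.02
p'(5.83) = -0.23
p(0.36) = -0.83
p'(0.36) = 0.52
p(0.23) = -0.90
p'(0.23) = 0.50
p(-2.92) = -1.04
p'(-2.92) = -0.04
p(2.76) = -0.82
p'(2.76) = -0.52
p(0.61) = -0.71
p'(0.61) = 0.45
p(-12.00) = -0.73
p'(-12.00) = 0.47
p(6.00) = -1.04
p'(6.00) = -0.04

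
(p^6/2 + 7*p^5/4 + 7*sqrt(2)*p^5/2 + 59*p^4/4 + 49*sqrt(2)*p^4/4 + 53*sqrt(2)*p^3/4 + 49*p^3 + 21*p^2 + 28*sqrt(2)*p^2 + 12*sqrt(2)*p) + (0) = p^6/2 + 7*p^5/4 + 7*sqrt(2)*p^5/2 + 59*p^4/4 + 49*sqrt(2)*p^4/4 + 53*sqrt(2)*p^3/4 + 49*p^3 + 21*p^2 + 28*sqrt(2)*p^2 + 12*sqrt(2)*p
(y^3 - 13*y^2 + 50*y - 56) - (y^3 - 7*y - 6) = -13*y^2 + 57*y - 50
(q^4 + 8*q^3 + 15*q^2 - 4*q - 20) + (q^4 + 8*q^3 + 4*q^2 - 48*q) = 2*q^4 + 16*q^3 + 19*q^2 - 52*q - 20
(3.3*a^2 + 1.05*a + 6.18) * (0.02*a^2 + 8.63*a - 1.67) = 0.066*a^4 + 28.5*a^3 + 3.6741*a^2 + 51.5799*a - 10.3206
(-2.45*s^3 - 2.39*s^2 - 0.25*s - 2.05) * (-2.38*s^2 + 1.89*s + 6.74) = 5.831*s^5 + 1.0577*s^4 - 20.4351*s^3 - 11.7021*s^2 - 5.5595*s - 13.817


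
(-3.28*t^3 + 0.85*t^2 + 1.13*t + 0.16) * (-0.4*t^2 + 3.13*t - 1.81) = 1.312*t^5 - 10.6064*t^4 + 8.1453*t^3 + 1.9344*t^2 - 1.5445*t - 0.2896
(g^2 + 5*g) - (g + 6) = g^2 + 4*g - 6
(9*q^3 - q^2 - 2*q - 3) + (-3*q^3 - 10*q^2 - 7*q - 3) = 6*q^3 - 11*q^2 - 9*q - 6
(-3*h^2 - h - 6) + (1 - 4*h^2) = -7*h^2 - h - 5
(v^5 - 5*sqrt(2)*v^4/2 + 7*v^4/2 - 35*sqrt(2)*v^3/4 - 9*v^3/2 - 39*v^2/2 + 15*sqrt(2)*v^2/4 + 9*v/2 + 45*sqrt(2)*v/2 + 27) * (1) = v^5 - 5*sqrt(2)*v^4/2 + 7*v^4/2 - 35*sqrt(2)*v^3/4 - 9*v^3/2 - 39*v^2/2 + 15*sqrt(2)*v^2/4 + 9*v/2 + 45*sqrt(2)*v/2 + 27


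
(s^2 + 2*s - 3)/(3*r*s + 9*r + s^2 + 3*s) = (s - 1)/(3*r + s)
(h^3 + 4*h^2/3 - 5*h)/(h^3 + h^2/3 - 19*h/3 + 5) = h/(h - 1)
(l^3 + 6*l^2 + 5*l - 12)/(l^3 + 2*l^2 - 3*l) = (l + 4)/l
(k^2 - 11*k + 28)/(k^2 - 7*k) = (k - 4)/k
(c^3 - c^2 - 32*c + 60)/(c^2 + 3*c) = (c^3 - c^2 - 32*c + 60)/(c*(c + 3))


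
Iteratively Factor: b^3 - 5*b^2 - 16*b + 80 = (b - 4)*(b^2 - b - 20) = (b - 5)*(b - 4)*(b + 4)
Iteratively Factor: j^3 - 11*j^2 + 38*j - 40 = (j - 4)*(j^2 - 7*j + 10) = (j - 4)*(j - 2)*(j - 5)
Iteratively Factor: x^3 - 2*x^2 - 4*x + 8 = (x + 2)*(x^2 - 4*x + 4) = (x - 2)*(x + 2)*(x - 2)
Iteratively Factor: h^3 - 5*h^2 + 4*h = (h)*(h^2 - 5*h + 4) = h*(h - 4)*(h - 1)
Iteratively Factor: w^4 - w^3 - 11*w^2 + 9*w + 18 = (w + 1)*(w^3 - 2*w^2 - 9*w + 18) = (w + 1)*(w + 3)*(w^2 - 5*w + 6) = (w - 3)*(w + 1)*(w + 3)*(w - 2)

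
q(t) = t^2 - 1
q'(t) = 2*t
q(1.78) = 2.17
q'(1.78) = 3.56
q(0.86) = -0.26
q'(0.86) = 1.72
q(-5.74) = 31.95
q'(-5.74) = -11.48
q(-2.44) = 4.95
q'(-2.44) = -4.88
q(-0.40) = -0.84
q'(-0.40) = -0.80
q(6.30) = 38.69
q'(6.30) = 12.60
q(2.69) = 6.24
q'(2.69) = 5.38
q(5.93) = 34.16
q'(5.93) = 11.86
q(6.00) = 35.00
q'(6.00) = 12.00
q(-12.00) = 143.00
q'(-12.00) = -24.00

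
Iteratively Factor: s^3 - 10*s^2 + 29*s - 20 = (s - 1)*(s^2 - 9*s + 20) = (s - 5)*(s - 1)*(s - 4)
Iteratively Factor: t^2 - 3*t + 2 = (t - 1)*(t - 2)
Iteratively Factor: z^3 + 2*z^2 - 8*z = (z + 4)*(z^2 - 2*z) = (z - 2)*(z + 4)*(z)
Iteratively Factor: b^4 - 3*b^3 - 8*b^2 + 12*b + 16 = (b + 2)*(b^3 - 5*b^2 + 2*b + 8) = (b + 1)*(b + 2)*(b^2 - 6*b + 8) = (b - 2)*(b + 1)*(b + 2)*(b - 4)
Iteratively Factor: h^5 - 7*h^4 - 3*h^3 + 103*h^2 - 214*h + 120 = (h - 3)*(h^4 - 4*h^3 - 15*h^2 + 58*h - 40) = (h - 3)*(h + 4)*(h^3 - 8*h^2 + 17*h - 10) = (h - 3)*(h - 2)*(h + 4)*(h^2 - 6*h + 5) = (h - 3)*(h - 2)*(h - 1)*(h + 4)*(h - 5)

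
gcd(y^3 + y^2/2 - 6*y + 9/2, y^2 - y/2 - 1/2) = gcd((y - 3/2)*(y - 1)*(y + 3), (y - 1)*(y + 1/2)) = y - 1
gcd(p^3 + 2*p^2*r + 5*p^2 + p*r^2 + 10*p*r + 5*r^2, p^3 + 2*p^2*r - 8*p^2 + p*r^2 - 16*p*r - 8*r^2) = p^2 + 2*p*r + r^2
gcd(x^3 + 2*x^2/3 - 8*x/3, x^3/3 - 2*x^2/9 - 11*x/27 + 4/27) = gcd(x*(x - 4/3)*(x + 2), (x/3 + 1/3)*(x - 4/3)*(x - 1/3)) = x - 4/3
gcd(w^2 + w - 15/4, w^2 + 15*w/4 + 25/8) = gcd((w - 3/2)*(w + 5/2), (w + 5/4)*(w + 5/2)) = w + 5/2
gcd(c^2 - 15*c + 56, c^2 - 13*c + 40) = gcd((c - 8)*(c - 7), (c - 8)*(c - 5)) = c - 8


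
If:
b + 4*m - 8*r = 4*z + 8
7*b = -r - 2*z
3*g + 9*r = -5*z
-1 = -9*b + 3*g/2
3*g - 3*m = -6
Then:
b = 176/1539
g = 10/513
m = 1036/513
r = 460/1539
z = -94/171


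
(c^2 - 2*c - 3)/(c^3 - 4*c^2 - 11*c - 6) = (c - 3)/(c^2 - 5*c - 6)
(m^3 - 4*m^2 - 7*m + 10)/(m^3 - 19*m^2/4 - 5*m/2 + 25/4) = 4*(m + 2)/(4*m + 5)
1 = 1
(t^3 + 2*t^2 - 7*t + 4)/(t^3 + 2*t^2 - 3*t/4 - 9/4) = 4*(t^2 + 3*t - 4)/(4*t^2 + 12*t + 9)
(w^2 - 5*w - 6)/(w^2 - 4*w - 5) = (w - 6)/(w - 5)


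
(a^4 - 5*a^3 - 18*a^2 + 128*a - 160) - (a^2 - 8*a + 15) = a^4 - 5*a^3 - 19*a^2 + 136*a - 175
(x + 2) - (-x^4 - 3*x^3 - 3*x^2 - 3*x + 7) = x^4 + 3*x^3 + 3*x^2 + 4*x - 5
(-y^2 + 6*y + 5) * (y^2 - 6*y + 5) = -y^4 + 12*y^3 - 36*y^2 + 25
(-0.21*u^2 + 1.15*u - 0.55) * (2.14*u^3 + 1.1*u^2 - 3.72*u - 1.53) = -0.4494*u^5 + 2.23*u^4 + 0.8692*u^3 - 4.5617*u^2 + 0.2865*u + 0.8415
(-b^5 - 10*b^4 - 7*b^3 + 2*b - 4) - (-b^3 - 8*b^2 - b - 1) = -b^5 - 10*b^4 - 6*b^3 + 8*b^2 + 3*b - 3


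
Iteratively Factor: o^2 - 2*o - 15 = (o + 3)*(o - 5)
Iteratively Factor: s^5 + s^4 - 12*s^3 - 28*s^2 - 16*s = (s)*(s^4 + s^3 - 12*s^2 - 28*s - 16) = s*(s + 2)*(s^3 - s^2 - 10*s - 8) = s*(s - 4)*(s + 2)*(s^2 + 3*s + 2) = s*(s - 4)*(s + 2)^2*(s + 1)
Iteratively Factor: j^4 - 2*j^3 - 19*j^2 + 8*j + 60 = (j - 2)*(j^3 - 19*j - 30) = (j - 2)*(j + 3)*(j^2 - 3*j - 10) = (j - 2)*(j + 2)*(j + 3)*(j - 5)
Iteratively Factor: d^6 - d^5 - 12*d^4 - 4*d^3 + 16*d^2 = (d + 2)*(d^5 - 3*d^4 - 6*d^3 + 8*d^2) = d*(d + 2)*(d^4 - 3*d^3 - 6*d^2 + 8*d) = d*(d + 2)^2*(d^3 - 5*d^2 + 4*d) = d*(d - 1)*(d + 2)^2*(d^2 - 4*d) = d*(d - 4)*(d - 1)*(d + 2)^2*(d)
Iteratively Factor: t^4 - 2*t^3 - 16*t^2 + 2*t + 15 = (t + 3)*(t^3 - 5*t^2 - t + 5) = (t + 1)*(t + 3)*(t^2 - 6*t + 5) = (t - 5)*(t + 1)*(t + 3)*(t - 1)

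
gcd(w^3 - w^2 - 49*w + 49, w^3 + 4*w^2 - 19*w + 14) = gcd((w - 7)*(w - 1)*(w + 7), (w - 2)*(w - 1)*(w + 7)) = w^2 + 6*w - 7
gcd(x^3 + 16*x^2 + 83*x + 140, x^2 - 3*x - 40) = x + 5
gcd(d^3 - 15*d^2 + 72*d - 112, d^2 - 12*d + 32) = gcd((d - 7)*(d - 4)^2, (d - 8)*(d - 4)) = d - 4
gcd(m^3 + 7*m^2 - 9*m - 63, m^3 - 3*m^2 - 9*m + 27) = m^2 - 9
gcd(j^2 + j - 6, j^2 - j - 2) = j - 2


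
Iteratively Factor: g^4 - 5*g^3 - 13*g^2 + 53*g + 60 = (g + 3)*(g^3 - 8*g^2 + 11*g + 20) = (g - 5)*(g + 3)*(g^2 - 3*g - 4) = (g - 5)*(g + 1)*(g + 3)*(g - 4)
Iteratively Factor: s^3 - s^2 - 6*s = (s)*(s^2 - s - 6) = s*(s + 2)*(s - 3)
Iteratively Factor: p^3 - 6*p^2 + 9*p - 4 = (p - 4)*(p^2 - 2*p + 1) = (p - 4)*(p - 1)*(p - 1)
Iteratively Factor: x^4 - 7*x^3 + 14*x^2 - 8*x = (x - 2)*(x^3 - 5*x^2 + 4*x) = (x - 2)*(x - 1)*(x^2 - 4*x) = (x - 4)*(x - 2)*(x - 1)*(x)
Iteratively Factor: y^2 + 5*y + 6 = (y + 2)*(y + 3)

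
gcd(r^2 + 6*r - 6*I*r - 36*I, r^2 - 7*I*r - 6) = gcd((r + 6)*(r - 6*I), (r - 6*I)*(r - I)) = r - 6*I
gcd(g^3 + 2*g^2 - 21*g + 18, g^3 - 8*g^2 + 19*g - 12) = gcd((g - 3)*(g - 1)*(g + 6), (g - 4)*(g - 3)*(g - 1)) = g^2 - 4*g + 3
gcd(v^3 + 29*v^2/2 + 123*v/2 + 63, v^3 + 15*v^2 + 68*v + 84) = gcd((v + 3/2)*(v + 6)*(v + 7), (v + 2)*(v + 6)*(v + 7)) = v^2 + 13*v + 42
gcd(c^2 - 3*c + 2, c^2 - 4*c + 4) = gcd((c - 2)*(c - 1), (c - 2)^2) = c - 2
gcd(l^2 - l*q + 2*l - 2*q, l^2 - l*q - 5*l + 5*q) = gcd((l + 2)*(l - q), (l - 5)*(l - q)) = -l + q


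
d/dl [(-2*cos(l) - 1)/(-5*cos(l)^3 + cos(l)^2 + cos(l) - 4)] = (20*cos(l)^3 + 13*cos(l)^2 - 2*cos(l) - 9)*sin(l)/(5*cos(l)^3 - cos(l)^2 - cos(l) + 4)^2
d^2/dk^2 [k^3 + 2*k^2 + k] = 6*k + 4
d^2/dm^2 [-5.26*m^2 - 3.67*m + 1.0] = -10.5200000000000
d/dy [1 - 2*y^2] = -4*y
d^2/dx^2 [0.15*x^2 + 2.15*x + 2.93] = 0.300000000000000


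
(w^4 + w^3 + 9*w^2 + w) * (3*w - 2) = 3*w^5 + w^4 + 25*w^3 - 15*w^2 - 2*w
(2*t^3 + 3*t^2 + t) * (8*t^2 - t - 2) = 16*t^5 + 22*t^4 + t^3 - 7*t^2 - 2*t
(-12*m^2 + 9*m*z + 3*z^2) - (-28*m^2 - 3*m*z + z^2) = 16*m^2 + 12*m*z + 2*z^2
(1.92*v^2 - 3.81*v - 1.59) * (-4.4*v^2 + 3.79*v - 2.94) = -8.448*v^4 + 24.0408*v^3 - 13.0887*v^2 + 5.1753*v + 4.6746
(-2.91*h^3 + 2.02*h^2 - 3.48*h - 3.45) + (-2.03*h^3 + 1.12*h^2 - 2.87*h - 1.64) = -4.94*h^3 + 3.14*h^2 - 6.35*h - 5.09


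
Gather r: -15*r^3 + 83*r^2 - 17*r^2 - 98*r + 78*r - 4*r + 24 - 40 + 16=-15*r^3 + 66*r^2 - 24*r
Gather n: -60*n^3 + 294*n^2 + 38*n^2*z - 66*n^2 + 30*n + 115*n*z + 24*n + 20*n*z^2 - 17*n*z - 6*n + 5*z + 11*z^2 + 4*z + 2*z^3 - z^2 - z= -60*n^3 + n^2*(38*z + 228) + n*(20*z^2 + 98*z + 48) + 2*z^3 + 10*z^2 + 8*z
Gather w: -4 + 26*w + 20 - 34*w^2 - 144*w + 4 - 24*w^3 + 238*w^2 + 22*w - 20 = -24*w^3 + 204*w^2 - 96*w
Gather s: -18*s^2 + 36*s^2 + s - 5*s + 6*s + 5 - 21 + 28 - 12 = 18*s^2 + 2*s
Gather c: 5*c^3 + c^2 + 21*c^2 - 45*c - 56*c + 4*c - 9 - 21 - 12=5*c^3 + 22*c^2 - 97*c - 42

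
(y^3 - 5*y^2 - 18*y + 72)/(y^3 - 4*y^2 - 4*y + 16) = (y^3 - 5*y^2 - 18*y + 72)/(y^3 - 4*y^2 - 4*y + 16)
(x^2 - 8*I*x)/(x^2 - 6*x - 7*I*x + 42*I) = x*(x - 8*I)/(x^2 - 6*x - 7*I*x + 42*I)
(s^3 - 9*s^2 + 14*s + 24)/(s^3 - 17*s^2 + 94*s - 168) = (s + 1)/(s - 7)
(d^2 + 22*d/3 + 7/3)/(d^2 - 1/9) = 3*(d + 7)/(3*d - 1)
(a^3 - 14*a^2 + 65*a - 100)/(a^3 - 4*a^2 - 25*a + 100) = (a - 5)/(a + 5)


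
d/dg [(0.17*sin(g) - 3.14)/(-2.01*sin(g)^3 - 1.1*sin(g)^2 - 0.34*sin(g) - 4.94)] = (0.6834*sin(g)^3 - 18.7472*sin(g)^2 - 6.908*sin(g) - 1.9074)*cos(g)/(4.0401*sin(g)^6 + 4.422*sin(g)^5 + 2.5768*sin(g)^4 + 20.6068*sin(g)^3 + 10.9836*sin(g)^2 + 3.3592*sin(g) + 24.4036)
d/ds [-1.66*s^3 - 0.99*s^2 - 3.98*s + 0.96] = -4.98*s^2 - 1.98*s - 3.98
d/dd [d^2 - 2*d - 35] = 2*d - 2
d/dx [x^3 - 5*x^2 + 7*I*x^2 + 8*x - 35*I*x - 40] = 3*x^2 + x*(-10 + 14*I) + 8 - 35*I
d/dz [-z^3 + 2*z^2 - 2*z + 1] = -3*z^2 + 4*z - 2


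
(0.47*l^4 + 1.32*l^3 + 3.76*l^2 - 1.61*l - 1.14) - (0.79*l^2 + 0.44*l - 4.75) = 0.47*l^4 + 1.32*l^3 + 2.97*l^2 - 2.05*l + 3.61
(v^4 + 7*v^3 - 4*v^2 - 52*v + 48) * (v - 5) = v^5 + 2*v^4 - 39*v^3 - 32*v^2 + 308*v - 240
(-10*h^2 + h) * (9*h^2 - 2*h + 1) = -90*h^4 + 29*h^3 - 12*h^2 + h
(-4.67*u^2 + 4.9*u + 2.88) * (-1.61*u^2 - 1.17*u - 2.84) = 7.5187*u^4 - 2.4251*u^3 + 2.893*u^2 - 17.2856*u - 8.1792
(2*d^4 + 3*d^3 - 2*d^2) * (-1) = -2*d^4 - 3*d^3 + 2*d^2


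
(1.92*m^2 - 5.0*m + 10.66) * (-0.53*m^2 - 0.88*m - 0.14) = -1.0176*m^4 + 0.9604*m^3 - 1.5186*m^2 - 8.6808*m - 1.4924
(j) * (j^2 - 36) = j^3 - 36*j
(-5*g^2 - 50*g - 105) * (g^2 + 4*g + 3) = -5*g^4 - 70*g^3 - 320*g^2 - 570*g - 315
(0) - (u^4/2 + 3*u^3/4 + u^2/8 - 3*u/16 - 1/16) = -u^4/2 - 3*u^3/4 - u^2/8 + 3*u/16 + 1/16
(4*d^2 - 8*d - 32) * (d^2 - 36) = 4*d^4 - 8*d^3 - 176*d^2 + 288*d + 1152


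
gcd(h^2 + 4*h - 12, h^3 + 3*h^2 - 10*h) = h - 2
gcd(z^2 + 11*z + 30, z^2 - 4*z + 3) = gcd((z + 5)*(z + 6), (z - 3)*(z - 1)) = 1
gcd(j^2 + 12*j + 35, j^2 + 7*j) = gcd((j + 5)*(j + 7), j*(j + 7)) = j + 7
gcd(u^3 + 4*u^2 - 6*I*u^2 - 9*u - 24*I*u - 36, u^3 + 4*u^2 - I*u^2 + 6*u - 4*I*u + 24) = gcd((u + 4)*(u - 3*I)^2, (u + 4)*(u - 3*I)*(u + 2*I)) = u^2 + u*(4 - 3*I) - 12*I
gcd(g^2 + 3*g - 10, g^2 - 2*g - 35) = g + 5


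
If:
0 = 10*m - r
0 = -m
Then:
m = 0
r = 0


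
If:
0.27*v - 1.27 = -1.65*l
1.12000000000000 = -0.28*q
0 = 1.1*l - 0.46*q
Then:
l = -1.67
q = -4.00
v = 14.93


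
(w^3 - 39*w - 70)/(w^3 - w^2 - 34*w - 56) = (w + 5)/(w + 4)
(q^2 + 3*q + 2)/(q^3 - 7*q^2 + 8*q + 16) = (q + 2)/(q^2 - 8*q + 16)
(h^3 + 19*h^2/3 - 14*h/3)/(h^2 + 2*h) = (3*h^2 + 19*h - 14)/(3*(h + 2))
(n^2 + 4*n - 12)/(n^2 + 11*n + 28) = (n^2 + 4*n - 12)/(n^2 + 11*n + 28)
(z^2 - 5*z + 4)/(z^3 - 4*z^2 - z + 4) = 1/(z + 1)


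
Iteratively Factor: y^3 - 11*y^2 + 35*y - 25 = (y - 5)*(y^2 - 6*y + 5) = (y - 5)^2*(y - 1)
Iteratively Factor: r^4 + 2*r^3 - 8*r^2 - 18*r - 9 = (r + 3)*(r^3 - r^2 - 5*r - 3) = (r - 3)*(r + 3)*(r^2 + 2*r + 1) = (r - 3)*(r + 1)*(r + 3)*(r + 1)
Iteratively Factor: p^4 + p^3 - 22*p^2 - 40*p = (p - 5)*(p^3 + 6*p^2 + 8*p) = (p - 5)*(p + 4)*(p^2 + 2*p) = (p - 5)*(p + 2)*(p + 4)*(p)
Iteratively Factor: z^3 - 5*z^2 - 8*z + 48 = (z - 4)*(z^2 - z - 12) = (z - 4)^2*(z + 3)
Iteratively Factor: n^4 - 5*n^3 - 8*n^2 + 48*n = (n - 4)*(n^3 - n^2 - 12*n) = n*(n - 4)*(n^2 - n - 12) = n*(n - 4)*(n + 3)*(n - 4)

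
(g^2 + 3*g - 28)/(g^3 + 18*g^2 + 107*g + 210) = (g - 4)/(g^2 + 11*g + 30)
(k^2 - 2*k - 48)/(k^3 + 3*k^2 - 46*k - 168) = (k - 8)/(k^2 - 3*k - 28)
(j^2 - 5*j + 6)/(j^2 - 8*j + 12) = (j - 3)/(j - 6)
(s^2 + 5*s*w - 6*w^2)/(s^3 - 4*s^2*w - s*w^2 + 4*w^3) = (s + 6*w)/(s^2 - 3*s*w - 4*w^2)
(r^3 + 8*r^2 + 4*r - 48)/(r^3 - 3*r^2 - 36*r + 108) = (r^2 + 2*r - 8)/(r^2 - 9*r + 18)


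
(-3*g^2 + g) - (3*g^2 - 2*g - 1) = -6*g^2 + 3*g + 1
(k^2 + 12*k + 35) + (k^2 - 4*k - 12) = 2*k^2 + 8*k + 23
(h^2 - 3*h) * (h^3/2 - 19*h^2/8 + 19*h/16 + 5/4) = h^5/2 - 31*h^4/8 + 133*h^3/16 - 37*h^2/16 - 15*h/4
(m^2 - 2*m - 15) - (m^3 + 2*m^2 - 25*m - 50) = -m^3 - m^2 + 23*m + 35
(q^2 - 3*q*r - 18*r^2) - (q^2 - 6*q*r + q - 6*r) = 3*q*r - q - 18*r^2 + 6*r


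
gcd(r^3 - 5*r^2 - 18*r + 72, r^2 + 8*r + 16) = r + 4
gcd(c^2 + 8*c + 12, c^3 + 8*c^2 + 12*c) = c^2 + 8*c + 12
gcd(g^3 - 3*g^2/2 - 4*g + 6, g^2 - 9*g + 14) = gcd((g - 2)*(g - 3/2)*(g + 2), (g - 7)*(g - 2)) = g - 2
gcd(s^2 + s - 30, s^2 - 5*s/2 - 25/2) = s - 5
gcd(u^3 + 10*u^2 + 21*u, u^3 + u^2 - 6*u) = u^2 + 3*u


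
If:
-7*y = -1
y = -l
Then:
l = -1/7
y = 1/7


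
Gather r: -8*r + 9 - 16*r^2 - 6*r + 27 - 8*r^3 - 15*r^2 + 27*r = -8*r^3 - 31*r^2 + 13*r + 36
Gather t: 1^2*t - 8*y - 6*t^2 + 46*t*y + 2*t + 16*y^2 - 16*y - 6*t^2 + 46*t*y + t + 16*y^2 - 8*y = -12*t^2 + t*(92*y + 4) + 32*y^2 - 32*y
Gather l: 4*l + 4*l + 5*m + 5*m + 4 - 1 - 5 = 8*l + 10*m - 2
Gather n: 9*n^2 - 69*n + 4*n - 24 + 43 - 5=9*n^2 - 65*n + 14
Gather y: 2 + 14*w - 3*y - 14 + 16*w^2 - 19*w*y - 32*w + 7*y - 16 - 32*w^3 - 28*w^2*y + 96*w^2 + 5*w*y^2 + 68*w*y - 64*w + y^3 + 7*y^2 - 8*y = -32*w^3 + 112*w^2 - 82*w + y^3 + y^2*(5*w + 7) + y*(-28*w^2 + 49*w - 4) - 28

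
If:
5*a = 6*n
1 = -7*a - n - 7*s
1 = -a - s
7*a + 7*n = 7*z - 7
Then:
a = 36/5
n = 6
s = -41/5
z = 71/5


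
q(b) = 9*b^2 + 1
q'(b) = 18*b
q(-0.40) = 2.44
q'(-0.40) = -7.20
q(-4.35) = 171.30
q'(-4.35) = -78.30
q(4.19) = 159.00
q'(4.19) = 75.42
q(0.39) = 2.37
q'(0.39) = 7.02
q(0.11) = 1.11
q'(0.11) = 1.98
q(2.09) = 40.31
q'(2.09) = 37.62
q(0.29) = 1.76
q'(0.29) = 5.22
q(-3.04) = 84.17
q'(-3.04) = -54.72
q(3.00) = 82.00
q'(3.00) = 54.00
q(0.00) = 1.00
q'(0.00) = 0.00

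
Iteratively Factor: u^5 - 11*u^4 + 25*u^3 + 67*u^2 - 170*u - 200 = (u - 4)*(u^4 - 7*u^3 - 3*u^2 + 55*u + 50) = (u - 5)*(u - 4)*(u^3 - 2*u^2 - 13*u - 10) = (u - 5)*(u - 4)*(u + 1)*(u^2 - 3*u - 10) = (u - 5)*(u - 4)*(u + 1)*(u + 2)*(u - 5)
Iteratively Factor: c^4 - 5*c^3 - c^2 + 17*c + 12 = (c - 4)*(c^3 - c^2 - 5*c - 3) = (c - 4)*(c - 3)*(c^2 + 2*c + 1) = (c - 4)*(c - 3)*(c + 1)*(c + 1)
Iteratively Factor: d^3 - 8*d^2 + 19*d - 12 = (d - 1)*(d^2 - 7*d + 12) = (d - 3)*(d - 1)*(d - 4)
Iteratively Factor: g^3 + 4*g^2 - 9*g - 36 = (g - 3)*(g^2 + 7*g + 12) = (g - 3)*(g + 3)*(g + 4)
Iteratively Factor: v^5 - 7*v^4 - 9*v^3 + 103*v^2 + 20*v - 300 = (v - 5)*(v^4 - 2*v^3 - 19*v^2 + 8*v + 60) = (v - 5)^2*(v^3 + 3*v^2 - 4*v - 12) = (v - 5)^2*(v + 3)*(v^2 - 4) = (v - 5)^2*(v - 2)*(v + 3)*(v + 2)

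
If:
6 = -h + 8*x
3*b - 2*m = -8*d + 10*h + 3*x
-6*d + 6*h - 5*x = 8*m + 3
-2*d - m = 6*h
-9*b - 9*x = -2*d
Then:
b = -5415/7963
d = 2781/7963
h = 486/7963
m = -8478/7963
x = 6033/7963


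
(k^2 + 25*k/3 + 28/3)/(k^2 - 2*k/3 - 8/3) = (k + 7)/(k - 2)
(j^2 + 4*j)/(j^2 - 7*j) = (j + 4)/(j - 7)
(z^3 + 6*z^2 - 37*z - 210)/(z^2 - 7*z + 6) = (z^2 + 12*z + 35)/(z - 1)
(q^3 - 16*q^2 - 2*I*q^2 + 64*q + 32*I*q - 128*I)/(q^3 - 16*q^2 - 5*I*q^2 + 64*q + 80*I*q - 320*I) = (q - 2*I)/(q - 5*I)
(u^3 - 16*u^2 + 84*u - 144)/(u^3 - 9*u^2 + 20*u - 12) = (u^2 - 10*u + 24)/(u^2 - 3*u + 2)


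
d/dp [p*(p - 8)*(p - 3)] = 3*p^2 - 22*p + 24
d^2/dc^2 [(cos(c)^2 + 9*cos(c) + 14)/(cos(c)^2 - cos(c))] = 2*(-5*sin(c)^4/cos(c)^3 - 38 - 17/cos(c) + 28/cos(c)^2 - 9/cos(c)^3)/(cos(c) - 1)^2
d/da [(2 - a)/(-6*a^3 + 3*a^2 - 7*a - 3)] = (6*a^3 - 3*a^2 + 7*a - (a - 2)*(18*a^2 - 6*a + 7) + 3)/(6*a^3 - 3*a^2 + 7*a + 3)^2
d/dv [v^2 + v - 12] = 2*v + 1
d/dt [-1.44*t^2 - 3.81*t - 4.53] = -2.88*t - 3.81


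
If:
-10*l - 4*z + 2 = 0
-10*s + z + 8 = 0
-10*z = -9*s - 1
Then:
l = -73/455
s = 81/91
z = 82/91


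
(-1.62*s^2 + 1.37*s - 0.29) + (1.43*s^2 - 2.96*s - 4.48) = -0.19*s^2 - 1.59*s - 4.77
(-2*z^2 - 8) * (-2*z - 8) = 4*z^3 + 16*z^2 + 16*z + 64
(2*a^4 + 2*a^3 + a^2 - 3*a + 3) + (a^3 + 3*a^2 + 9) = 2*a^4 + 3*a^3 + 4*a^2 - 3*a + 12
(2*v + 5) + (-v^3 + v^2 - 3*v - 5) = -v^3 + v^2 - v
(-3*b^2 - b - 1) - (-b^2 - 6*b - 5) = -2*b^2 + 5*b + 4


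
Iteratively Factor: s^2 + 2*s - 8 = (s - 2)*(s + 4)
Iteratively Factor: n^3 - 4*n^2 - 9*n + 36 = (n - 3)*(n^2 - n - 12) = (n - 3)*(n + 3)*(n - 4)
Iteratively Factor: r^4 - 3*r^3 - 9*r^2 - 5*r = (r + 1)*(r^3 - 4*r^2 - 5*r) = (r + 1)^2*(r^2 - 5*r) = r*(r + 1)^2*(r - 5)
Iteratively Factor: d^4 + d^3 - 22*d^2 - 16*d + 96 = (d - 4)*(d^3 + 5*d^2 - 2*d - 24) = (d - 4)*(d + 3)*(d^2 + 2*d - 8) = (d - 4)*(d - 2)*(d + 3)*(d + 4)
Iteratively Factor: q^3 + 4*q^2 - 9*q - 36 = (q + 4)*(q^2 - 9) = (q + 3)*(q + 4)*(q - 3)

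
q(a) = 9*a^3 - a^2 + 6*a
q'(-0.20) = 7.48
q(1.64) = 46.85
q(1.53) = 39.07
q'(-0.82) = 25.79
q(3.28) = 326.51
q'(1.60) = 71.92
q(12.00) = 15480.00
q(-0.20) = -1.31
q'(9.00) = 2175.00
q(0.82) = 9.21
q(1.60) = 43.90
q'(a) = 27*a^2 - 2*a + 6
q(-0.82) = -10.55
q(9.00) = 6534.00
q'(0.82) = 22.51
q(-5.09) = -1243.30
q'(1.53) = 66.14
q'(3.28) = 289.92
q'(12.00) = 3870.00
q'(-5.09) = 715.70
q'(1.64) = 75.34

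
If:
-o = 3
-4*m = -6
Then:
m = 3/2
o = -3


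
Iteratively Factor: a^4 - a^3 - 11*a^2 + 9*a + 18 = (a + 3)*(a^3 - 4*a^2 + a + 6) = (a - 3)*(a + 3)*(a^2 - a - 2) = (a - 3)*(a + 1)*(a + 3)*(a - 2)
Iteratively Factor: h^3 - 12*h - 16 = (h - 4)*(h^2 + 4*h + 4) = (h - 4)*(h + 2)*(h + 2)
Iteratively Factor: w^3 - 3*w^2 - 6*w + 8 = (w + 2)*(w^2 - 5*w + 4) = (w - 4)*(w + 2)*(w - 1)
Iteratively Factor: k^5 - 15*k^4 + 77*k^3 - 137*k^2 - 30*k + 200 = (k - 4)*(k^4 - 11*k^3 + 33*k^2 - 5*k - 50) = (k - 4)*(k + 1)*(k^3 - 12*k^2 + 45*k - 50) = (k - 5)*(k - 4)*(k + 1)*(k^2 - 7*k + 10) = (k - 5)^2*(k - 4)*(k + 1)*(k - 2)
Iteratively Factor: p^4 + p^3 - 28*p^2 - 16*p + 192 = (p + 4)*(p^3 - 3*p^2 - 16*p + 48) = (p - 4)*(p + 4)*(p^2 + p - 12) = (p - 4)*(p + 4)^2*(p - 3)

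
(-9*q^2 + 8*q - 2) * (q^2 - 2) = -9*q^4 + 8*q^3 + 16*q^2 - 16*q + 4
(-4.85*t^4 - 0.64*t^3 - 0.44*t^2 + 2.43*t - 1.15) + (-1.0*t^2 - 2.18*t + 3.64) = -4.85*t^4 - 0.64*t^3 - 1.44*t^2 + 0.25*t + 2.49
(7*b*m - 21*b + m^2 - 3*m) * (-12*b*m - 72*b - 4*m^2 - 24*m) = -84*b^2*m^2 - 252*b^2*m + 1512*b^2 - 40*b*m^3 - 120*b*m^2 + 720*b*m - 4*m^4 - 12*m^3 + 72*m^2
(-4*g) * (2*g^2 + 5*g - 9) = -8*g^3 - 20*g^2 + 36*g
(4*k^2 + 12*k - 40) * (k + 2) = 4*k^3 + 20*k^2 - 16*k - 80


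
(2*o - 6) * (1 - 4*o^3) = -8*o^4 + 24*o^3 + 2*o - 6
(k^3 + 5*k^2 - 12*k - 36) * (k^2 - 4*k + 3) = k^5 + k^4 - 29*k^3 + 27*k^2 + 108*k - 108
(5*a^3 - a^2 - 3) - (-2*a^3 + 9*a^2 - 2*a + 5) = 7*a^3 - 10*a^2 + 2*a - 8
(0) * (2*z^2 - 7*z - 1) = 0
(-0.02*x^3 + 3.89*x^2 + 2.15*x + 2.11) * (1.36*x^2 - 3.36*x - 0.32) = -0.0272*x^5 + 5.3576*x^4 - 10.14*x^3 - 5.5992*x^2 - 7.7776*x - 0.6752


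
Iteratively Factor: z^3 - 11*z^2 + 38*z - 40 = (z - 2)*(z^2 - 9*z + 20) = (z - 4)*(z - 2)*(z - 5)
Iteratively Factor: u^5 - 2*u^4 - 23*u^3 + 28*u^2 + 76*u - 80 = (u - 5)*(u^4 + 3*u^3 - 8*u^2 - 12*u + 16) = (u - 5)*(u - 1)*(u^3 + 4*u^2 - 4*u - 16) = (u - 5)*(u - 2)*(u - 1)*(u^2 + 6*u + 8) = (u - 5)*(u - 2)*(u - 1)*(u + 4)*(u + 2)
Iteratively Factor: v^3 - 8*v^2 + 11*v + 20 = (v + 1)*(v^2 - 9*v + 20) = (v - 5)*(v + 1)*(v - 4)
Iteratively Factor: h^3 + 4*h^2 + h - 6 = (h - 1)*(h^2 + 5*h + 6) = (h - 1)*(h + 3)*(h + 2)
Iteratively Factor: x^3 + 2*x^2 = (x)*(x^2 + 2*x) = x^2*(x + 2)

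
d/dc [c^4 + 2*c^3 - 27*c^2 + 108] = 2*c*(2*c^2 + 3*c - 27)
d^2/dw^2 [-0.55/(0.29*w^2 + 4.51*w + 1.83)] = (0.09251*w^2 + 1.43869*w - 0.55*(0.58*w + 4.51)*(1.16*w + 9.02) + 0.58377)/(0.29*w^2 + 4.51*w + 1.83)^3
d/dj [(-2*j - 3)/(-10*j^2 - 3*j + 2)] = (20*j^2 + 6*j - (2*j + 3)*(20*j + 3) - 4)/(10*j^2 + 3*j - 2)^2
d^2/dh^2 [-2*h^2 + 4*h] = -4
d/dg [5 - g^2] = -2*g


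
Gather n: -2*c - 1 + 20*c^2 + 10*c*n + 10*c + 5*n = 20*c^2 + 8*c + n*(10*c + 5) - 1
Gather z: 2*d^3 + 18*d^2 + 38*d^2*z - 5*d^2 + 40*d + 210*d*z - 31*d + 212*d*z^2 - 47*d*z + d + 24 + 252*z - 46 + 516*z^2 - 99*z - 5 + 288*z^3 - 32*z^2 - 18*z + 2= 2*d^3 + 13*d^2 + 10*d + 288*z^3 + z^2*(212*d + 484) + z*(38*d^2 + 163*d + 135) - 25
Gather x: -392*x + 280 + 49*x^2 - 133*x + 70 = 49*x^2 - 525*x + 350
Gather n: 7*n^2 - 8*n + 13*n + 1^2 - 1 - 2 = 7*n^2 + 5*n - 2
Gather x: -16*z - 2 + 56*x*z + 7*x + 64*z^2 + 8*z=x*(56*z + 7) + 64*z^2 - 8*z - 2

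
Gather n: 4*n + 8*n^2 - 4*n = 8*n^2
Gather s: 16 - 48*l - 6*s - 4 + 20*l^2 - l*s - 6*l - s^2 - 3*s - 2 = 20*l^2 - 54*l - s^2 + s*(-l - 9) + 10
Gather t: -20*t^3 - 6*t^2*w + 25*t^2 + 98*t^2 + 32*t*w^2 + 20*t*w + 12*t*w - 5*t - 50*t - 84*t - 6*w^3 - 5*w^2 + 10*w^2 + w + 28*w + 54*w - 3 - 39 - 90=-20*t^3 + t^2*(123 - 6*w) + t*(32*w^2 + 32*w - 139) - 6*w^3 + 5*w^2 + 83*w - 132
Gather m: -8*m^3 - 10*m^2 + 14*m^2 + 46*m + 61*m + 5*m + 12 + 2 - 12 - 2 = -8*m^3 + 4*m^2 + 112*m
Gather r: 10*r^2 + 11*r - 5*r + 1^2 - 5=10*r^2 + 6*r - 4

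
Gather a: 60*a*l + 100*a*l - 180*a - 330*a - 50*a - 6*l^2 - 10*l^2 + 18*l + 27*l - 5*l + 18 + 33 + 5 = a*(160*l - 560) - 16*l^2 + 40*l + 56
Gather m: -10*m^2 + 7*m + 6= -10*m^2 + 7*m + 6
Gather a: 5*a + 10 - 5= 5*a + 5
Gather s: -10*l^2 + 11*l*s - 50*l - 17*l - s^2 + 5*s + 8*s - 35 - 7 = -10*l^2 - 67*l - s^2 + s*(11*l + 13) - 42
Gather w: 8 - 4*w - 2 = 6 - 4*w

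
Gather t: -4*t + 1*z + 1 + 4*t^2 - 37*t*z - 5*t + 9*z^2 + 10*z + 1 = 4*t^2 + t*(-37*z - 9) + 9*z^2 + 11*z + 2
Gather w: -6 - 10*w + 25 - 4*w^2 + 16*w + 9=-4*w^2 + 6*w + 28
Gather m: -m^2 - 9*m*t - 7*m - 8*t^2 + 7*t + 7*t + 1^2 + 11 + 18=-m^2 + m*(-9*t - 7) - 8*t^2 + 14*t + 30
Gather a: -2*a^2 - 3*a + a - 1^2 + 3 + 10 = -2*a^2 - 2*a + 12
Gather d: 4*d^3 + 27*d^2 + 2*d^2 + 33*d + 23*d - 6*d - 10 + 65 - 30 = 4*d^3 + 29*d^2 + 50*d + 25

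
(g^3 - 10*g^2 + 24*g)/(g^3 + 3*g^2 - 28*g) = (g - 6)/(g + 7)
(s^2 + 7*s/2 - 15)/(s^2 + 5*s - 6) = (s - 5/2)/(s - 1)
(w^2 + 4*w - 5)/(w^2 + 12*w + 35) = (w - 1)/(w + 7)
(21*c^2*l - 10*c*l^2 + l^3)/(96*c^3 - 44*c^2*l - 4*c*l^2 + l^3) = l*(21*c^2 - 10*c*l + l^2)/(96*c^3 - 44*c^2*l - 4*c*l^2 + l^3)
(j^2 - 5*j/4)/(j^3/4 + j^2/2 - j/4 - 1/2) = j*(4*j - 5)/(j^3 + 2*j^2 - j - 2)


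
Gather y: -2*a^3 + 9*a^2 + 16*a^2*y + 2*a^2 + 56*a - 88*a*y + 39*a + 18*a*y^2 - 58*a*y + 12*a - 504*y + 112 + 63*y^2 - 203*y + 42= -2*a^3 + 11*a^2 + 107*a + y^2*(18*a + 63) + y*(16*a^2 - 146*a - 707) + 154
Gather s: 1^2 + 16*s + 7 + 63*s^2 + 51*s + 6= 63*s^2 + 67*s + 14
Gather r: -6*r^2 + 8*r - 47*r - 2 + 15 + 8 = -6*r^2 - 39*r + 21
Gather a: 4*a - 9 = 4*a - 9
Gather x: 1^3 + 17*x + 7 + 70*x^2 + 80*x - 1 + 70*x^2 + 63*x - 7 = 140*x^2 + 160*x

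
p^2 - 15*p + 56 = (p - 8)*(p - 7)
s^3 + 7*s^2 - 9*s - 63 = (s - 3)*(s + 3)*(s + 7)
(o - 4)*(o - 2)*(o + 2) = o^3 - 4*o^2 - 4*o + 16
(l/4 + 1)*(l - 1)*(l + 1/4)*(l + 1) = l^4/4 + 17*l^3/16 - 17*l/16 - 1/4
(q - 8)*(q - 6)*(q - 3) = q^3 - 17*q^2 + 90*q - 144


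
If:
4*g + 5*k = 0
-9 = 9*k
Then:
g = 5/4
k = -1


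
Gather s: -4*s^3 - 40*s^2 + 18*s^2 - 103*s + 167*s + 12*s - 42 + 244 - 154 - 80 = -4*s^3 - 22*s^2 + 76*s - 32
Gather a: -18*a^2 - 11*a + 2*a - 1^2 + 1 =-18*a^2 - 9*a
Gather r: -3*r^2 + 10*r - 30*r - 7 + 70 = -3*r^2 - 20*r + 63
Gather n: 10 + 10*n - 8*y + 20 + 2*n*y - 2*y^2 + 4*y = n*(2*y + 10) - 2*y^2 - 4*y + 30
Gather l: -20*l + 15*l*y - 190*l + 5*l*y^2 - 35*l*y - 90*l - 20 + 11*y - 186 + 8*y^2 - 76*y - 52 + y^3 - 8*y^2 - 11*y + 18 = l*(5*y^2 - 20*y - 300) + y^3 - 76*y - 240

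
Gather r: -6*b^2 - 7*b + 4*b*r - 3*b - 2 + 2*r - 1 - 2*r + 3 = -6*b^2 + 4*b*r - 10*b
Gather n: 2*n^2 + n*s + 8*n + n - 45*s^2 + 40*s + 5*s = 2*n^2 + n*(s + 9) - 45*s^2 + 45*s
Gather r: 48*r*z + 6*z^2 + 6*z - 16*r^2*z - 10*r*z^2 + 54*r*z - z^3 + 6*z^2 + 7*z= -16*r^2*z + r*(-10*z^2 + 102*z) - z^3 + 12*z^2 + 13*z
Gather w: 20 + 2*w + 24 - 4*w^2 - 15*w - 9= -4*w^2 - 13*w + 35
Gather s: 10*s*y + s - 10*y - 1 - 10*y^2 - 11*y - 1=s*(10*y + 1) - 10*y^2 - 21*y - 2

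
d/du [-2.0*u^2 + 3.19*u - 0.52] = 3.19 - 4.0*u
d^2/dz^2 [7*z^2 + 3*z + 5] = 14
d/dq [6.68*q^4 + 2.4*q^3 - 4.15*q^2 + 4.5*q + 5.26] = 26.72*q^3 + 7.2*q^2 - 8.3*q + 4.5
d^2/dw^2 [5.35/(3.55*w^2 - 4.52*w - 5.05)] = (134.84675*w^2 - 171.6922*w - 5.35*(7.1*w - 4.52)*(14.2*w - 9.04) - 191.82425)/(-3.55*w^2 + 4.52*w + 5.05)^3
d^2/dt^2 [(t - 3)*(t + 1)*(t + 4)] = 6*t + 4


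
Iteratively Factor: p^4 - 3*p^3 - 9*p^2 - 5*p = (p + 1)*(p^3 - 4*p^2 - 5*p) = p*(p + 1)*(p^2 - 4*p - 5) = p*(p + 1)^2*(p - 5)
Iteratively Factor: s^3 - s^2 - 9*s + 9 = (s + 3)*(s^2 - 4*s + 3) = (s - 1)*(s + 3)*(s - 3)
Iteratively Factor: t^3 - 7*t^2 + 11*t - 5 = (t - 1)*(t^2 - 6*t + 5) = (t - 1)^2*(t - 5)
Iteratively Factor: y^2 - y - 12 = (y - 4)*(y + 3)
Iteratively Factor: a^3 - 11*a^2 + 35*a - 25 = (a - 5)*(a^2 - 6*a + 5) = (a - 5)^2*(a - 1)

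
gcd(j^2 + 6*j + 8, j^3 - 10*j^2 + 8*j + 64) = j + 2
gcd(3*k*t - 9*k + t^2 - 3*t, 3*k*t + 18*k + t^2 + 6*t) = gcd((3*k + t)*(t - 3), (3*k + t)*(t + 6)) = 3*k + t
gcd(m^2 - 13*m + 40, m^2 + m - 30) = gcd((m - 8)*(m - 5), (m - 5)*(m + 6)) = m - 5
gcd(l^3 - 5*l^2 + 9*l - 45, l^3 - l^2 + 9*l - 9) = l^2 + 9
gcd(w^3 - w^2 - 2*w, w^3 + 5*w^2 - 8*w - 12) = w^2 - w - 2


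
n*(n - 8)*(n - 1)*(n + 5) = n^4 - 4*n^3 - 37*n^2 + 40*n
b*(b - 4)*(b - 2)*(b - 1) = b^4 - 7*b^3 + 14*b^2 - 8*b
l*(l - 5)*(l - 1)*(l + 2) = l^4 - 4*l^3 - 7*l^2 + 10*l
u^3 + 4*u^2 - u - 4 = (u - 1)*(u + 1)*(u + 4)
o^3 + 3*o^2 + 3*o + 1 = (o + 1)^3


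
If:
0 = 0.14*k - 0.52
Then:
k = 3.71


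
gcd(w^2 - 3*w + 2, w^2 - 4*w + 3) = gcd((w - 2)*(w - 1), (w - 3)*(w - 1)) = w - 1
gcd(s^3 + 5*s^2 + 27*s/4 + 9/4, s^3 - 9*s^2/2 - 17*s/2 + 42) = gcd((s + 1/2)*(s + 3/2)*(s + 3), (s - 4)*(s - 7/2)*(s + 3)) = s + 3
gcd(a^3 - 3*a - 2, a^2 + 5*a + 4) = a + 1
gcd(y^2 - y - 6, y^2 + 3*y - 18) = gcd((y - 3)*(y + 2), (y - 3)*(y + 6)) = y - 3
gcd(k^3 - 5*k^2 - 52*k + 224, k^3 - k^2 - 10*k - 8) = k - 4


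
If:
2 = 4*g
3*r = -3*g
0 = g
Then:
No Solution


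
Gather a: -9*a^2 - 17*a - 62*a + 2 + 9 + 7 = -9*a^2 - 79*a + 18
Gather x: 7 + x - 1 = x + 6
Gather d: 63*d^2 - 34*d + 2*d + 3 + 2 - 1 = 63*d^2 - 32*d + 4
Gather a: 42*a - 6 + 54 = 42*a + 48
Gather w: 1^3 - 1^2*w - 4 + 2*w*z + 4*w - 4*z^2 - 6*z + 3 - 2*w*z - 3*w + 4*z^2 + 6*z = 0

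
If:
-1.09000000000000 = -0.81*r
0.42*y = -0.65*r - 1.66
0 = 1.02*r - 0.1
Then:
No Solution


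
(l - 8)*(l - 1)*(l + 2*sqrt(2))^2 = l^4 - 9*l^3 + 4*sqrt(2)*l^3 - 36*sqrt(2)*l^2 + 16*l^2 - 72*l + 32*sqrt(2)*l + 64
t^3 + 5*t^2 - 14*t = t*(t - 2)*(t + 7)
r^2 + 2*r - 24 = (r - 4)*(r + 6)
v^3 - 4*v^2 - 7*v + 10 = (v - 5)*(v - 1)*(v + 2)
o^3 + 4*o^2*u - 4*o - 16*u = (o - 2)*(o + 2)*(o + 4*u)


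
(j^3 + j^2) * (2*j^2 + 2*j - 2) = 2*j^5 + 4*j^4 - 2*j^2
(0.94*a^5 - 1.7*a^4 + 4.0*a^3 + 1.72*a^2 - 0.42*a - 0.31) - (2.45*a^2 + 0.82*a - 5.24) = 0.94*a^5 - 1.7*a^4 + 4.0*a^3 - 0.73*a^2 - 1.24*a + 4.93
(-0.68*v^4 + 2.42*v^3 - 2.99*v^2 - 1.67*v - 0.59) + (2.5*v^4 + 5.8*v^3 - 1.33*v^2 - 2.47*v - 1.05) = 1.82*v^4 + 8.22*v^3 - 4.32*v^2 - 4.14*v - 1.64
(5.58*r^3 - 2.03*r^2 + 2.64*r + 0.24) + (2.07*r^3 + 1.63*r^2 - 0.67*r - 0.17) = 7.65*r^3 - 0.4*r^2 + 1.97*r + 0.07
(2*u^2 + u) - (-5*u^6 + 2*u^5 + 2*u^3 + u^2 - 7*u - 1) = 5*u^6 - 2*u^5 - 2*u^3 + u^2 + 8*u + 1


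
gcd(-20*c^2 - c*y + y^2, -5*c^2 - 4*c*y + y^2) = -5*c + y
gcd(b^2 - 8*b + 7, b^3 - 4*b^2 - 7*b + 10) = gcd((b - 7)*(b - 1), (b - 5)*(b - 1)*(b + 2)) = b - 1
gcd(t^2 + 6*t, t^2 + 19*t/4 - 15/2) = t + 6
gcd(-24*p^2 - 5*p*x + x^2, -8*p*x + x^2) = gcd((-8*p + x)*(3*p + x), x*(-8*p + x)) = -8*p + x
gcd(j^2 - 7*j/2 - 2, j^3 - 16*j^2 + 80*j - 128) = j - 4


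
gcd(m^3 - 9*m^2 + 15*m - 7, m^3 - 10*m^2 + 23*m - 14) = m^2 - 8*m + 7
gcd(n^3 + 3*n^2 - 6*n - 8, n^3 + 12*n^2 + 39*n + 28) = n^2 + 5*n + 4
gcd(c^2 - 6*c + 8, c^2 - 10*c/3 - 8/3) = c - 4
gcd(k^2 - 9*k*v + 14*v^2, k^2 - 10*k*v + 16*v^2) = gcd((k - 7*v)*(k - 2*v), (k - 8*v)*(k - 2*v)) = -k + 2*v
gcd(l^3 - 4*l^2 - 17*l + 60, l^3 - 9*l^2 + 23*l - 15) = l^2 - 8*l + 15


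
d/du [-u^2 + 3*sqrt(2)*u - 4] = -2*u + 3*sqrt(2)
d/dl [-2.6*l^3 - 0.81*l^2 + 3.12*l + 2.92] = -7.8*l^2 - 1.62*l + 3.12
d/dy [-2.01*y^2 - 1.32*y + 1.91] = -4.02*y - 1.32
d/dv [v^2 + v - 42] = 2*v + 1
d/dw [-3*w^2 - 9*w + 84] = -6*w - 9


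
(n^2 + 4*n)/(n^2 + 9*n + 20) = n/(n + 5)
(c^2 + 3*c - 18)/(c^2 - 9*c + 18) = (c + 6)/(c - 6)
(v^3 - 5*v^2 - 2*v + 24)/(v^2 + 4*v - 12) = (v^3 - 5*v^2 - 2*v + 24)/(v^2 + 4*v - 12)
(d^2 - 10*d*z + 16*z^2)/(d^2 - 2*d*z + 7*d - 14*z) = (d - 8*z)/(d + 7)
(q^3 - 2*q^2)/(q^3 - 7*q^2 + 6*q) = q*(q - 2)/(q^2 - 7*q + 6)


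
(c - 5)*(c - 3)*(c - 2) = c^3 - 10*c^2 + 31*c - 30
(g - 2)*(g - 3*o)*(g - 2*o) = g^3 - 5*g^2*o - 2*g^2 + 6*g*o^2 + 10*g*o - 12*o^2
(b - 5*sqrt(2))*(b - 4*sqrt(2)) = b^2 - 9*sqrt(2)*b + 40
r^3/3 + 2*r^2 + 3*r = r*(r/3 + 1)*(r + 3)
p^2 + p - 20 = (p - 4)*(p + 5)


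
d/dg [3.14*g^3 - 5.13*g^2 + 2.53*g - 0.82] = 9.42*g^2 - 10.26*g + 2.53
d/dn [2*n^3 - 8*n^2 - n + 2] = 6*n^2 - 16*n - 1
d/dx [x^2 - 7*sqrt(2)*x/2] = 2*x - 7*sqrt(2)/2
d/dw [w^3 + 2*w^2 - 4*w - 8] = 3*w^2 + 4*w - 4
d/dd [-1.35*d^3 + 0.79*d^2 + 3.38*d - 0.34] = -4.05*d^2 + 1.58*d + 3.38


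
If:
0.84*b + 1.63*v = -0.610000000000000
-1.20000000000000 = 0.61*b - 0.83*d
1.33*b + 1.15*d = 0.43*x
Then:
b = 0.197684723606957*x - 0.764373546028581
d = 0.145286363132824*x + 0.884014622798272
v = 0.0196771648245448 - 0.101874336091929*x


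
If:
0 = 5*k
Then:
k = 0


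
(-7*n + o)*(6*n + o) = -42*n^2 - n*o + o^2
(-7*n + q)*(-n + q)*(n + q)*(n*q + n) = 7*n^4*q + 7*n^4 - n^3*q^2 - n^3*q - 7*n^2*q^3 - 7*n^2*q^2 + n*q^4 + n*q^3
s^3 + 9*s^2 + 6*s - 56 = (s - 2)*(s + 4)*(s + 7)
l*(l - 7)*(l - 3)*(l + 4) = l^4 - 6*l^3 - 19*l^2 + 84*l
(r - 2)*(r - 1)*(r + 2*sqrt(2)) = r^3 - 3*r^2 + 2*sqrt(2)*r^2 - 6*sqrt(2)*r + 2*r + 4*sqrt(2)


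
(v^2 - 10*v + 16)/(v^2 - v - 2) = (v - 8)/(v + 1)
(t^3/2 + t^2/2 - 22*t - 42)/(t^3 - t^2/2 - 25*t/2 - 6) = (-t^3 - t^2 + 44*t + 84)/(-2*t^3 + t^2 + 25*t + 12)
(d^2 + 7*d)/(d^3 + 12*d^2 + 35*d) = 1/(d + 5)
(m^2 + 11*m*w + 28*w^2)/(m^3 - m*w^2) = (m^2 + 11*m*w + 28*w^2)/(m*(m^2 - w^2))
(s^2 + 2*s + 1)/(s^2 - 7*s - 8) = (s + 1)/(s - 8)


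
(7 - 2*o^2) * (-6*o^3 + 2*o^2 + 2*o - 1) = 12*o^5 - 4*o^4 - 46*o^3 + 16*o^2 + 14*o - 7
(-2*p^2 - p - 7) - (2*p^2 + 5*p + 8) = -4*p^2 - 6*p - 15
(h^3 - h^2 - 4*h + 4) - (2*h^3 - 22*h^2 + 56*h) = -h^3 + 21*h^2 - 60*h + 4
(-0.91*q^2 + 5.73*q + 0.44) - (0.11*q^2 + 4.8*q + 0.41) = -1.02*q^2 + 0.930000000000001*q + 0.03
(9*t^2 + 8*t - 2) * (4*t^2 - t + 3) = 36*t^4 + 23*t^3 + 11*t^2 + 26*t - 6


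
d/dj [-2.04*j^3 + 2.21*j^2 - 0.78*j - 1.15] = -6.12*j^2 + 4.42*j - 0.78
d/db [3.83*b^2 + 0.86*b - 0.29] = 7.66*b + 0.86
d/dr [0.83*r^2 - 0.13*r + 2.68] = 1.66*r - 0.13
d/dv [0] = 0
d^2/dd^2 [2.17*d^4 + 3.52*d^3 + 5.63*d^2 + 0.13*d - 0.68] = 26.04*d^2 + 21.12*d + 11.26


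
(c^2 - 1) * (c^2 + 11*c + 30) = c^4 + 11*c^3 + 29*c^2 - 11*c - 30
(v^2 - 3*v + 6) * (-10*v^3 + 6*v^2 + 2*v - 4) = -10*v^5 + 36*v^4 - 76*v^3 + 26*v^2 + 24*v - 24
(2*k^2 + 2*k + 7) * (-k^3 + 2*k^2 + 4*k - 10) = -2*k^5 + 2*k^4 + 5*k^3 + 2*k^2 + 8*k - 70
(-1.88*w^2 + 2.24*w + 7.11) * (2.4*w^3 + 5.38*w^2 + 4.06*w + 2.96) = -4.512*w^5 - 4.7384*w^4 + 21.4824*w^3 + 41.7814*w^2 + 35.497*w + 21.0456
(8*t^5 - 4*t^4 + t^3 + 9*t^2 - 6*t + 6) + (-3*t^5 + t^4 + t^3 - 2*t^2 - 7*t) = 5*t^5 - 3*t^4 + 2*t^3 + 7*t^2 - 13*t + 6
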